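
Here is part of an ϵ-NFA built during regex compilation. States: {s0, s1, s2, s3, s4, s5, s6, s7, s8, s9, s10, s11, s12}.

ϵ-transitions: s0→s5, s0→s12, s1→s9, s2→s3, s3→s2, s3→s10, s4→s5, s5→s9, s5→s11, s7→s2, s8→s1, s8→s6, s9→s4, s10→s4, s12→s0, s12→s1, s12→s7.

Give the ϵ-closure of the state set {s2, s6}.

Start with {s2, s6}.
From s2 via ϵ: add s3.
From s3 via ϵ: add s10.
From s10 via ϵ: add s4.
From s4 via ϵ: add s5.
From s5 via ϵ: add s9, s11.
No new states can be added; the closed set is {s2, s3, s4, s5, s6, s9, s10, s11}.

{s2, s3, s4, s5, s6, s9, s10, s11}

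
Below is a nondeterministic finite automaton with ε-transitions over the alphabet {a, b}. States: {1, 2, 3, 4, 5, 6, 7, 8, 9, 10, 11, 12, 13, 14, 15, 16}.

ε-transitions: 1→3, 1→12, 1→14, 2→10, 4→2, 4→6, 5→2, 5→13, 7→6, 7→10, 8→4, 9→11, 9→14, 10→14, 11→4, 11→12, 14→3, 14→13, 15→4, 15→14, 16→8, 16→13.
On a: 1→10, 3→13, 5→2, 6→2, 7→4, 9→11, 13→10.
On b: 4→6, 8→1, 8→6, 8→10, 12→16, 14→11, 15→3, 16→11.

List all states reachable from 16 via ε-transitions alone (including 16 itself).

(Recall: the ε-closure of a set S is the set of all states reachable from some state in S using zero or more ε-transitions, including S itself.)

{2, 3, 4, 6, 8, 10, 13, 14, 16}

Start with {16}.
From 16 via ε: add 8, 13.
From 8 via ε: add 4.
From 4 via ε: add 2, 6.
From 2 via ε: add 10.
From 10 via ε: add 14.
From 14 via ε: add 3.
No new states can be added; the closed set is {2, 3, 4, 6, 8, 10, 13, 14, 16}.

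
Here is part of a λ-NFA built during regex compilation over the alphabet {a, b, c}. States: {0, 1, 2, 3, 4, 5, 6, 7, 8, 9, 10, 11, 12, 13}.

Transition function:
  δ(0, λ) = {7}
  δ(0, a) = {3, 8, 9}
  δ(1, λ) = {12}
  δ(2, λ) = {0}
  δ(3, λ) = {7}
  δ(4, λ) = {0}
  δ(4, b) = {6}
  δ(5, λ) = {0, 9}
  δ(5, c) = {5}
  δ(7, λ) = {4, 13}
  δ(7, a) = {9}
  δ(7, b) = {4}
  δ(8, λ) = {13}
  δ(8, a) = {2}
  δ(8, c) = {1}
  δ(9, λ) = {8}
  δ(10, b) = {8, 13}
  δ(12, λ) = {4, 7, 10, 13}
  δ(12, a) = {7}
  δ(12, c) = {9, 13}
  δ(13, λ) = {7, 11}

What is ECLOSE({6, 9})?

{0, 4, 6, 7, 8, 9, 11, 13}

Start with {6, 9}.
From 9 via λ: add 8.
From 8 via λ: add 13.
From 13 via λ: add 7, 11.
From 7 via λ: add 4.
From 4 via λ: add 0.
No new states can be added; the closed set is {0, 4, 6, 7, 8, 9, 11, 13}.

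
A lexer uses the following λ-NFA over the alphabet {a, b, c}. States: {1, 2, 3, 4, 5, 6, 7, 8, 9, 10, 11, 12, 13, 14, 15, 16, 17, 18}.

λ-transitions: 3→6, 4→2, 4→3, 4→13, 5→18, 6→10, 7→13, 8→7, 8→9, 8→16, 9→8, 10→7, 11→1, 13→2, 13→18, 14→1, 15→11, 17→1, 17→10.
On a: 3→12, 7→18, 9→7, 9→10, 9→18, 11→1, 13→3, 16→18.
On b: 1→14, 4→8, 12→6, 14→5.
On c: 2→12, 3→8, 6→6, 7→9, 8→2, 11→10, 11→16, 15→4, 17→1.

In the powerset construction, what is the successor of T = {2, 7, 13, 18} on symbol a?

7 on a → {18}.
13 on a → {3}.
No a-transition from 2, 18.
Union after reading a: {3, 18}.
Now take the λ-closure:
From 3 via λ: add 6.
From 6 via λ: add 10.
From 10 via λ: add 7.
From 7 via λ: add 13.
From 13 via λ: add 2.
No new states can be added; the closed set is {2, 3, 6, 7, 10, 13, 18}.

{2, 3, 6, 7, 10, 13, 18}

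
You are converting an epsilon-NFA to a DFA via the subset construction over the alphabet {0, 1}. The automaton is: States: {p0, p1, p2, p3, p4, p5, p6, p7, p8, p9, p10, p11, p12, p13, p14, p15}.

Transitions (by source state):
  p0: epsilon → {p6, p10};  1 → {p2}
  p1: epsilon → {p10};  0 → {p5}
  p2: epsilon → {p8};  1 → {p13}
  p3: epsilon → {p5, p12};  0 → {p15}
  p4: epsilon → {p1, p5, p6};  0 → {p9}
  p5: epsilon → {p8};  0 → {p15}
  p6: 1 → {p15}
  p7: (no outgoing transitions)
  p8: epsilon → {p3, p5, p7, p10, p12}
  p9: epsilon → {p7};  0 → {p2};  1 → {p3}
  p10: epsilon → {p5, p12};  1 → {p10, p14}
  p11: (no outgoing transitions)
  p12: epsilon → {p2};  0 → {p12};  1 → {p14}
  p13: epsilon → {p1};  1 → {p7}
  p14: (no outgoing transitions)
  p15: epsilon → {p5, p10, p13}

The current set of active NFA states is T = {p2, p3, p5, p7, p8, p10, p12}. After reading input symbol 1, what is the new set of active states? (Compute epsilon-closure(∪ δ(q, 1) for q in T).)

{p1, p2, p3, p5, p7, p8, p10, p12, p13, p14}

p2 on 1 → {p13}.
p10 on 1 → {p10, p14}.
p12 on 1 → {p14}.
No 1-transition from p3, p5, p7, p8.
Union after reading 1: {p10, p13, p14}.
Now take the epsilon-closure:
From p10 via epsilon: add p5, p12.
From p13 via epsilon: add p1.
From p5 via epsilon: add p8.
From p12 via epsilon: add p2.
From p8 via epsilon: add p3, p7.
No new states can be added; the closed set is {p1, p2, p3, p5, p7, p8, p10, p12, p13, p14}.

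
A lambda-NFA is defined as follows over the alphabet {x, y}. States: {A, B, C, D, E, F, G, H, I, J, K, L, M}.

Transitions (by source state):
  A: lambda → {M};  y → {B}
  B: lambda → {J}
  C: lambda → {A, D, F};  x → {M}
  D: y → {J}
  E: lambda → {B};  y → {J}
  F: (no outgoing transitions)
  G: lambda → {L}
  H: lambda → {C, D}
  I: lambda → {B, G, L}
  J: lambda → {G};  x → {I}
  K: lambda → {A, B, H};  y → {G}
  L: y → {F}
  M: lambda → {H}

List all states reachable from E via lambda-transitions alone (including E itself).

Start with {E}.
From E via lambda: add B.
From B via lambda: add J.
From J via lambda: add G.
From G via lambda: add L.
No new states can be added; the closed set is {B, E, G, J, L}.

{B, E, G, J, L}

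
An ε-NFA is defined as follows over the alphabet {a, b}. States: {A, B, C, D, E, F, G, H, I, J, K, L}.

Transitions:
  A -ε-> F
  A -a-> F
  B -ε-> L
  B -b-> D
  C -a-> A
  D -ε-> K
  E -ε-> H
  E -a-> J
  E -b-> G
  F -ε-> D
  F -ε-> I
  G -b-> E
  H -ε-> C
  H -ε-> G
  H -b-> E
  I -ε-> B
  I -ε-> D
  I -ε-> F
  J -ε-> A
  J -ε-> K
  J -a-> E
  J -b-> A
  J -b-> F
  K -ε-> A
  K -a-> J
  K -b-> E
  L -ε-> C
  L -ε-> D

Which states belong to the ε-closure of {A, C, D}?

{A, B, C, D, F, I, K, L}

Start with {A, C, D}.
From A via ε: add F.
From D via ε: add K.
From F via ε: add I.
From I via ε: add B.
From B via ε: add L.
No new states can be added; the closed set is {A, B, C, D, F, I, K, L}.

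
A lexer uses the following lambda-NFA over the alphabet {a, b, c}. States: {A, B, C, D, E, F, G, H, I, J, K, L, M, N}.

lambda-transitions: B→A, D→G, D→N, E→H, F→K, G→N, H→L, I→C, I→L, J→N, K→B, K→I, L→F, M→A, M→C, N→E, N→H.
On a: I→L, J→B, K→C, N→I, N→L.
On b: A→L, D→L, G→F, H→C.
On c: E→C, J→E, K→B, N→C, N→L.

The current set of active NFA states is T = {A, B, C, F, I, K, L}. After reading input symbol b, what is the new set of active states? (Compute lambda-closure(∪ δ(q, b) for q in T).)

{A, B, C, F, I, K, L}

A on b → {L}.
No b-transition from B, C, F, I, K, L.
Union after reading b: {L}.
Now take the lambda-closure:
From L via lambda: add F.
From F via lambda: add K.
From K via lambda: add B, I.
From B via lambda: add A.
From I via lambda: add C.
No new states can be added; the closed set is {A, B, C, F, I, K, L}.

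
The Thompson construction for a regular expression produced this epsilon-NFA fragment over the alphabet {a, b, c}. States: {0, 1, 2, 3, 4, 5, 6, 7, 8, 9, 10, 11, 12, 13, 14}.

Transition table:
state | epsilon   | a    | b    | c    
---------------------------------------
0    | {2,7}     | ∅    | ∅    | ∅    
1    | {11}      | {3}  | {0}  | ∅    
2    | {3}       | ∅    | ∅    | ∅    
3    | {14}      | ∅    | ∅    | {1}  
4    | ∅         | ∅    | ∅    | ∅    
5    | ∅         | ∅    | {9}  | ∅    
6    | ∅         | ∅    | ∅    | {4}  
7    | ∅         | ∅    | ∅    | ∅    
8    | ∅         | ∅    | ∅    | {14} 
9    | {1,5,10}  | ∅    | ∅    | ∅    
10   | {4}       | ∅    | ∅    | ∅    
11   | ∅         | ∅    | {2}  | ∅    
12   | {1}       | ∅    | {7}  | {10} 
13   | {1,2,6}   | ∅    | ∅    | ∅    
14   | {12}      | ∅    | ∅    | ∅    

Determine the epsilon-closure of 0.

{0, 1, 2, 3, 7, 11, 12, 14}

Start with {0}.
From 0 via epsilon: add 2, 7.
From 2 via epsilon: add 3.
From 3 via epsilon: add 14.
From 14 via epsilon: add 12.
From 12 via epsilon: add 1.
From 1 via epsilon: add 11.
No new states can be added; the closed set is {0, 1, 2, 3, 7, 11, 12, 14}.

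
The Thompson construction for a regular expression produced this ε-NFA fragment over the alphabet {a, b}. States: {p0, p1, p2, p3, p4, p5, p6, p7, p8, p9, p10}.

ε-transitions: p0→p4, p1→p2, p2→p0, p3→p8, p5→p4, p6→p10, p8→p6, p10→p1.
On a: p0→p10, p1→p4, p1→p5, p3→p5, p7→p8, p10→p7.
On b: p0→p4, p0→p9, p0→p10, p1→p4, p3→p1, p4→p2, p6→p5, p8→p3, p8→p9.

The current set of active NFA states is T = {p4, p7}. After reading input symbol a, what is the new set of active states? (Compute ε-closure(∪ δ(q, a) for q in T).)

{p0, p1, p2, p4, p6, p8, p10}

p7 on a → {p8}.
No a-transition from p4.
Union after reading a: {p8}.
Now take the ε-closure:
From p8 via ε: add p6.
From p6 via ε: add p10.
From p10 via ε: add p1.
From p1 via ε: add p2.
From p2 via ε: add p0.
From p0 via ε: add p4.
No new states can be added; the closed set is {p0, p1, p2, p4, p6, p8, p10}.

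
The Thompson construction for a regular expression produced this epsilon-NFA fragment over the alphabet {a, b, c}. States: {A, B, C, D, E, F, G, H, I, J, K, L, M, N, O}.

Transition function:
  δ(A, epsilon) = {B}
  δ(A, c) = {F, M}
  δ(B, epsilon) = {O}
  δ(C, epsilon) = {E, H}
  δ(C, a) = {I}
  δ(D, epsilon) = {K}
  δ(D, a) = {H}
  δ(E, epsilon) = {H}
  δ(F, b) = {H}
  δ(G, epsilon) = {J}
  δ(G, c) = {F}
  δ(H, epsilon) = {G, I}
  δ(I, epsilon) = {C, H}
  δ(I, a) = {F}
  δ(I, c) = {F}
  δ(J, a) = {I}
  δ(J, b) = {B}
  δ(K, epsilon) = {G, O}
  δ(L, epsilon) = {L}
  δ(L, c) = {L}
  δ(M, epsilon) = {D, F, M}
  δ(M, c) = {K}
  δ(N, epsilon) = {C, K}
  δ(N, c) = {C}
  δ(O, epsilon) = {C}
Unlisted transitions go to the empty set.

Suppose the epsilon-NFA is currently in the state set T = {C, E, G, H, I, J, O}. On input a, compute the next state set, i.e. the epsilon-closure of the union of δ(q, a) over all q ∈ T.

{C, E, F, G, H, I, J}

C on a → {I}.
I on a → {F}.
J on a → {I}.
No a-transition from E, G, H, O.
Union after reading a: {F, I}.
Now take the epsilon-closure:
From I via epsilon: add C, H.
From C via epsilon: add E.
From H via epsilon: add G.
From G via epsilon: add J.
No new states can be added; the closed set is {C, E, F, G, H, I, J}.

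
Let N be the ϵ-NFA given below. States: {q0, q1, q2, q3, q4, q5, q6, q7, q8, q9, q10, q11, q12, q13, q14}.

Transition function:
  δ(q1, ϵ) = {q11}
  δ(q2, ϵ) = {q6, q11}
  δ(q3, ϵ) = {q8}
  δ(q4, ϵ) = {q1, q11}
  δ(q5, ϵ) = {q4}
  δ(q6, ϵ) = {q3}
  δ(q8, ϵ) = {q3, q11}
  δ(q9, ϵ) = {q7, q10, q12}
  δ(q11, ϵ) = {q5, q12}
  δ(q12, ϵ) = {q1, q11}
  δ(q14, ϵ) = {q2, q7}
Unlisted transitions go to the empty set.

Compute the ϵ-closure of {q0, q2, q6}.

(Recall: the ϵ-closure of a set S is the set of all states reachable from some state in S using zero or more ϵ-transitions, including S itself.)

{q0, q1, q2, q3, q4, q5, q6, q8, q11, q12}

Start with {q0, q2, q6}.
From q2 via ϵ: add q11.
From q6 via ϵ: add q3.
From q3 via ϵ: add q8.
From q11 via ϵ: add q5, q12.
From q5 via ϵ: add q4.
From q12 via ϵ: add q1.
No new states can be added; the closed set is {q0, q1, q2, q3, q4, q5, q6, q8, q11, q12}.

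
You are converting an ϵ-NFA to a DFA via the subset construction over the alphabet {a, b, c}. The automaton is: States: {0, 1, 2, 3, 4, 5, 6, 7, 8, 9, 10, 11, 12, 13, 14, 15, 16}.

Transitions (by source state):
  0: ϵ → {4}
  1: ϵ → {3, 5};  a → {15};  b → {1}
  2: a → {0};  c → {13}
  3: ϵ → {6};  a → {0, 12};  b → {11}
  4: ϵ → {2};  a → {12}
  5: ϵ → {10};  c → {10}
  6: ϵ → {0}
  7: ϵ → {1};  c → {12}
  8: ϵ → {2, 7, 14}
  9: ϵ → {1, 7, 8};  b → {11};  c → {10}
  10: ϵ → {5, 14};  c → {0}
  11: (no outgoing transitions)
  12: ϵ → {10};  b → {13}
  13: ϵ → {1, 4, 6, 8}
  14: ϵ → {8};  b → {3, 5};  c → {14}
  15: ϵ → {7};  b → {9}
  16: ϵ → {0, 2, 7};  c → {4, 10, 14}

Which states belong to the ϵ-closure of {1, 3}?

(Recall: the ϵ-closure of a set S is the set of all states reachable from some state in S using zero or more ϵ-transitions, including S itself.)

{0, 1, 2, 3, 4, 5, 6, 7, 8, 10, 14}

Start with {1, 3}.
From 1 via ϵ: add 5.
From 3 via ϵ: add 6.
From 5 via ϵ: add 10.
From 6 via ϵ: add 0.
From 0 via ϵ: add 4.
From 10 via ϵ: add 14.
From 4 via ϵ: add 2.
From 14 via ϵ: add 8.
From 8 via ϵ: add 7.
No new states can be added; the closed set is {0, 1, 2, 3, 4, 5, 6, 7, 8, 10, 14}.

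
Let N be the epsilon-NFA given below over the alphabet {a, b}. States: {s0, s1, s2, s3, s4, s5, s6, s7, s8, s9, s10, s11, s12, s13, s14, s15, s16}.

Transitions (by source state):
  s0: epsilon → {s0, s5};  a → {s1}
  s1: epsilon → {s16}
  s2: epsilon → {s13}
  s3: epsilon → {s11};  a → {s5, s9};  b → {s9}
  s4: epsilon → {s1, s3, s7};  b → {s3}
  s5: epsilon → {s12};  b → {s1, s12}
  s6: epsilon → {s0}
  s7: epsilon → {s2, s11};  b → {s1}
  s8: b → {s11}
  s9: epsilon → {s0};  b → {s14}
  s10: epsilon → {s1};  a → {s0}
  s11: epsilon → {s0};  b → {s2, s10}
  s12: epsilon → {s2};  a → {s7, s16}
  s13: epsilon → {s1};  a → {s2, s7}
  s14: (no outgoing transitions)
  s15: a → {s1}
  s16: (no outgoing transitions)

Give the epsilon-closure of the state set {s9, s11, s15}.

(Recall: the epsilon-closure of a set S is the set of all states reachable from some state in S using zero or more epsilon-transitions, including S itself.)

{s0, s1, s2, s5, s9, s11, s12, s13, s15, s16}

Start with {s9, s11, s15}.
From s9 via epsilon: add s0.
From s0 via epsilon: add s5.
From s5 via epsilon: add s12.
From s12 via epsilon: add s2.
From s2 via epsilon: add s13.
From s13 via epsilon: add s1.
From s1 via epsilon: add s16.
No new states can be added; the closed set is {s0, s1, s2, s5, s9, s11, s12, s13, s15, s16}.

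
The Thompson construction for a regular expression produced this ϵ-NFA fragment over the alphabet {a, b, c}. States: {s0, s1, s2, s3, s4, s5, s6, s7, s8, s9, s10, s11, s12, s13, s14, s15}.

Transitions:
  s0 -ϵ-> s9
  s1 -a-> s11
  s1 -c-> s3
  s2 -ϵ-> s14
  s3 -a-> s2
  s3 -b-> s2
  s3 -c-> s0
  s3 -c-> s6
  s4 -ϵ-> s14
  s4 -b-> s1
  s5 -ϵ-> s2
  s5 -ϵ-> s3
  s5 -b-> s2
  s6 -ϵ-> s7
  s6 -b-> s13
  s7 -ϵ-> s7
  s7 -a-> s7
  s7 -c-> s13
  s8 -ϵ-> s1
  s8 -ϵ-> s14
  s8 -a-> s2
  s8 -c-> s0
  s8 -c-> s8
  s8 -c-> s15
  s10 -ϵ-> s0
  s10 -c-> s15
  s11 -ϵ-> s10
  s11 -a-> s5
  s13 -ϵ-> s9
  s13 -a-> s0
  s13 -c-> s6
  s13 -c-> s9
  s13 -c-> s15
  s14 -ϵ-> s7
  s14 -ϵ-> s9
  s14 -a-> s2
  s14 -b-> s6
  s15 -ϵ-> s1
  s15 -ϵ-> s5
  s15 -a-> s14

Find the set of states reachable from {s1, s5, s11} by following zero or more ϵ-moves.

{s0, s1, s2, s3, s5, s7, s9, s10, s11, s14}

Start with {s1, s5, s11}.
From s5 via ϵ: add s2, s3.
From s11 via ϵ: add s10.
From s2 via ϵ: add s14.
From s10 via ϵ: add s0.
From s0 via ϵ: add s9.
From s14 via ϵ: add s7.
No new states can be added; the closed set is {s0, s1, s2, s3, s5, s7, s9, s10, s11, s14}.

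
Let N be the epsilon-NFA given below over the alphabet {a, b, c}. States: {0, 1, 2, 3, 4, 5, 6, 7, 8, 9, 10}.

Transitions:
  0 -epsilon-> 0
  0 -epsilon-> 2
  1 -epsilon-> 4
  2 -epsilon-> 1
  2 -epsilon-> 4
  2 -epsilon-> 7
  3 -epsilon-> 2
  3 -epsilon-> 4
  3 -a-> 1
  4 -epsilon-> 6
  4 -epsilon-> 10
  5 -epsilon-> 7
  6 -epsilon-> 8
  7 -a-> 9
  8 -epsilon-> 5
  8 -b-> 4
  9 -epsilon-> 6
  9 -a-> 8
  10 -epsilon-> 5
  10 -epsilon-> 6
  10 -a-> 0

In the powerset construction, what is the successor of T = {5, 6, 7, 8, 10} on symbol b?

{4, 5, 6, 7, 8, 10}

8 on b → {4}.
No b-transition from 5, 6, 7, 10.
Union after reading b: {4}.
Now take the epsilon-closure:
From 4 via epsilon: add 6, 10.
From 6 via epsilon: add 8.
From 10 via epsilon: add 5.
From 5 via epsilon: add 7.
No new states can be added; the closed set is {4, 5, 6, 7, 8, 10}.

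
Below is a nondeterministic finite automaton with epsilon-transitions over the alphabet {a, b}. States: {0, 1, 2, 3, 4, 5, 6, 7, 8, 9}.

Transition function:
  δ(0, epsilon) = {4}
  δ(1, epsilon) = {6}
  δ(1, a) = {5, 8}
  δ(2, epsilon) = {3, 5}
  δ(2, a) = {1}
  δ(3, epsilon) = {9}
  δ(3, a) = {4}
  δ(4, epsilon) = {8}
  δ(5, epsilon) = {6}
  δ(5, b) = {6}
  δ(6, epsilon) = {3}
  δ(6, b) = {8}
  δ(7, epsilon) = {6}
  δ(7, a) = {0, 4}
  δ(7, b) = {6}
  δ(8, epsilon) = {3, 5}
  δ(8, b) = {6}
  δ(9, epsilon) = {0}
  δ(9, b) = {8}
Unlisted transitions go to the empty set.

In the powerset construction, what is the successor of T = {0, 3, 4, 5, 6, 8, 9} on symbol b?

{0, 3, 4, 5, 6, 8, 9}

5 on b → {6}.
6 on b → {8}.
8 on b → {6}.
9 on b → {8}.
No b-transition from 0, 3, 4.
Union after reading b: {6, 8}.
Now take the epsilon-closure:
From 6 via epsilon: add 3.
From 8 via epsilon: add 5.
From 3 via epsilon: add 9.
From 9 via epsilon: add 0.
From 0 via epsilon: add 4.
No new states can be added; the closed set is {0, 3, 4, 5, 6, 8, 9}.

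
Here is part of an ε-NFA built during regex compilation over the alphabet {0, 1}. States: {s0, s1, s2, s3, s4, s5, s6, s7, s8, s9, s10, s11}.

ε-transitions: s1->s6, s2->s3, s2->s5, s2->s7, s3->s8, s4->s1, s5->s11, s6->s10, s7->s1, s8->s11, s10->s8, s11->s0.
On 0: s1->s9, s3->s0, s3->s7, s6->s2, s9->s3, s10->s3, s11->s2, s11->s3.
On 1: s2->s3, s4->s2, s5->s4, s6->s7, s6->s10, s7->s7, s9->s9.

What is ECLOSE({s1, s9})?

{s0, s1, s6, s8, s9, s10, s11}

Start with {s1, s9}.
From s1 via ε: add s6.
From s6 via ε: add s10.
From s10 via ε: add s8.
From s8 via ε: add s11.
From s11 via ε: add s0.
No new states can be added; the closed set is {s0, s1, s6, s8, s9, s10, s11}.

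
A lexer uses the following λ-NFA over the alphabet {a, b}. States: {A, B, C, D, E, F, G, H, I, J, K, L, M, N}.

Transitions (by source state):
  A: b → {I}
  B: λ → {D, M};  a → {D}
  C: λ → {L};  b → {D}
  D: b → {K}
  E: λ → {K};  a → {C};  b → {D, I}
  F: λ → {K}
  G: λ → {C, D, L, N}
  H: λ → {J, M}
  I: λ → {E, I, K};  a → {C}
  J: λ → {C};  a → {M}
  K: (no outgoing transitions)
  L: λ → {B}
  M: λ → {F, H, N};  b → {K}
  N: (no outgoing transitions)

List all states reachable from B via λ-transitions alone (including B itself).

{B, C, D, F, H, J, K, L, M, N}

Start with {B}.
From B via λ: add D, M.
From M via λ: add F, H, N.
From F via λ: add K.
From H via λ: add J.
From J via λ: add C.
From C via λ: add L.
No new states can be added; the closed set is {B, C, D, F, H, J, K, L, M, N}.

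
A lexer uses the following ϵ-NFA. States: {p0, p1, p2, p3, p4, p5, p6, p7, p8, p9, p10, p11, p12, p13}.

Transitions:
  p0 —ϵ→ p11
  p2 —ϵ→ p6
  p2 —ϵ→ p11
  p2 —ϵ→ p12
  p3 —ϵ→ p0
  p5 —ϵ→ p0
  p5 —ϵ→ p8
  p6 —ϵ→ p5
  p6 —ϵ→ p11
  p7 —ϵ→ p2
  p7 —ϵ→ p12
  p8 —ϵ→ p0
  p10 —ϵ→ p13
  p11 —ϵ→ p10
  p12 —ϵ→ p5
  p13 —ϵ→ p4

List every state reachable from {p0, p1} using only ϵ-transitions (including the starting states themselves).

{p0, p1, p4, p10, p11, p13}

Start with {p0, p1}.
From p0 via ϵ: add p11.
From p11 via ϵ: add p10.
From p10 via ϵ: add p13.
From p13 via ϵ: add p4.
No new states can be added; the closed set is {p0, p1, p4, p10, p11, p13}.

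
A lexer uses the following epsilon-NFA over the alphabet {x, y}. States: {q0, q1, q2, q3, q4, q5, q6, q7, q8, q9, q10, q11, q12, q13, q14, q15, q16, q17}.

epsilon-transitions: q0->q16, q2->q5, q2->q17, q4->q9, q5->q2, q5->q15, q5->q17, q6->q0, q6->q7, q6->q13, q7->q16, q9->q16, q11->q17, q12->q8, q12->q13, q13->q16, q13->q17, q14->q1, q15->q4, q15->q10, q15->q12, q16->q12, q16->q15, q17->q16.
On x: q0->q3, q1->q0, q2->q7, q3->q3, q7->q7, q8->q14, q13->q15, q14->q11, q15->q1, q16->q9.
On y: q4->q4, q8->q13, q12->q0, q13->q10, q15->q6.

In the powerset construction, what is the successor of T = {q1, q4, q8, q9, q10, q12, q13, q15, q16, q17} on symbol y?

q4 on y → {q4}.
q8 on y → {q13}.
q12 on y → {q0}.
q13 on y → {q10}.
q15 on y → {q6}.
No y-transition from q1, q9, q10, q16, q17.
Union after reading y: {q0, q4, q6, q10, q13}.
Now take the epsilon-closure:
From q0 via epsilon: add q16.
From q4 via epsilon: add q9.
From q6 via epsilon: add q7.
From q13 via epsilon: add q17.
From q16 via epsilon: add q12, q15.
From q12 via epsilon: add q8.
No new states can be added; the closed set is {q0, q4, q6, q7, q8, q9, q10, q12, q13, q15, q16, q17}.

{q0, q4, q6, q7, q8, q9, q10, q12, q13, q15, q16, q17}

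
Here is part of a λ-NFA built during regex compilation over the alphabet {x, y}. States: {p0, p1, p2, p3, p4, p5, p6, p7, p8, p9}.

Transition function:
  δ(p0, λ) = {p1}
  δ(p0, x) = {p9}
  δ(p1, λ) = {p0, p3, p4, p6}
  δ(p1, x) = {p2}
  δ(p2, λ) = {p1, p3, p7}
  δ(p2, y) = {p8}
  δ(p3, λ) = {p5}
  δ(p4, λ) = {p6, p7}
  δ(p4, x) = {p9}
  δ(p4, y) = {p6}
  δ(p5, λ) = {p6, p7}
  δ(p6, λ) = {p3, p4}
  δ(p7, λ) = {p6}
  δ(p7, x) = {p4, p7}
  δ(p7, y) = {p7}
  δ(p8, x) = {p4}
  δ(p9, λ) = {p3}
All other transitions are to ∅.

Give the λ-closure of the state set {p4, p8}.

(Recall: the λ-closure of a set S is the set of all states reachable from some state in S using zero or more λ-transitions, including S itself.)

Start with {p4, p8}.
From p4 via λ: add p6, p7.
From p6 via λ: add p3.
From p3 via λ: add p5.
No new states can be added; the closed set is {p3, p4, p5, p6, p7, p8}.

{p3, p4, p5, p6, p7, p8}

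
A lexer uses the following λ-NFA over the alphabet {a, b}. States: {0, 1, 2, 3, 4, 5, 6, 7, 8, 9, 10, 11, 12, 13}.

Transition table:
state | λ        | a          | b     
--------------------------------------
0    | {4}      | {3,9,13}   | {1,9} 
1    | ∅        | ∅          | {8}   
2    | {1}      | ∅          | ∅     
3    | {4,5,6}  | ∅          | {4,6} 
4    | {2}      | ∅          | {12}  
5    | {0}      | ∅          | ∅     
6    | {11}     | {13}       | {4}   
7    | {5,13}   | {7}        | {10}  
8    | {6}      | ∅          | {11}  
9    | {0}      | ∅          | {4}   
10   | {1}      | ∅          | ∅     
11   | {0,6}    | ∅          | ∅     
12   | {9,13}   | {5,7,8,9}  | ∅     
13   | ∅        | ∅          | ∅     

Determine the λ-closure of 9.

{0, 1, 2, 4, 9}

Start with {9}.
From 9 via λ: add 0.
From 0 via λ: add 4.
From 4 via λ: add 2.
From 2 via λ: add 1.
No new states can be added; the closed set is {0, 1, 2, 4, 9}.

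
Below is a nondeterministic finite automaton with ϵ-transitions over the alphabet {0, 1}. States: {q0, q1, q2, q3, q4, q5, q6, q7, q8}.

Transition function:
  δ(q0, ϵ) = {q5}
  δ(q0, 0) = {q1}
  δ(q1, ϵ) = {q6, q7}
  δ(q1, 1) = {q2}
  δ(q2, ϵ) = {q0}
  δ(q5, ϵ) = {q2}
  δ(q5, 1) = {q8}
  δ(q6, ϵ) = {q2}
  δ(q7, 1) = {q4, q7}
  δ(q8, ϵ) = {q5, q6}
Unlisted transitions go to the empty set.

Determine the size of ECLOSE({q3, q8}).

6

Start with {q3, q8}.
From q8 via ϵ: add q5, q6.
From q5 via ϵ: add q2.
From q2 via ϵ: add q0.
ϵ-closure = {q0, q2, q3, q5, q6, q8}, which has 6 states.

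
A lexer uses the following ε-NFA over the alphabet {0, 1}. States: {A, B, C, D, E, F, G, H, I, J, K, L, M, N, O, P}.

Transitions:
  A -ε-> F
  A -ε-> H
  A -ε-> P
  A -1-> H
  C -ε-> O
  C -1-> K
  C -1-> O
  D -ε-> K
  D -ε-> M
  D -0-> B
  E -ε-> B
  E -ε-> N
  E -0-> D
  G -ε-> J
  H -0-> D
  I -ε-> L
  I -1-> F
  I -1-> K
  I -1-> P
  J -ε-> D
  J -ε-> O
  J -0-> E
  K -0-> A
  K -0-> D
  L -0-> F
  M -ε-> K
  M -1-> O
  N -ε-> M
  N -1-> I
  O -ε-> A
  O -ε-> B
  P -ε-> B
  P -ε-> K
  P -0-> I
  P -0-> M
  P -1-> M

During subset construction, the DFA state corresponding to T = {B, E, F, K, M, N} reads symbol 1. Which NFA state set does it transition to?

M on 1 → {O}.
N on 1 → {I}.
No 1-transition from B, E, F, K.
Union after reading 1: {I, O}.
Now take the ε-closure:
From I via ε: add L.
From O via ε: add A, B.
From A via ε: add F, H, P.
From P via ε: add K.
No new states can be added; the closed set is {A, B, F, H, I, K, L, O, P}.

{A, B, F, H, I, K, L, O, P}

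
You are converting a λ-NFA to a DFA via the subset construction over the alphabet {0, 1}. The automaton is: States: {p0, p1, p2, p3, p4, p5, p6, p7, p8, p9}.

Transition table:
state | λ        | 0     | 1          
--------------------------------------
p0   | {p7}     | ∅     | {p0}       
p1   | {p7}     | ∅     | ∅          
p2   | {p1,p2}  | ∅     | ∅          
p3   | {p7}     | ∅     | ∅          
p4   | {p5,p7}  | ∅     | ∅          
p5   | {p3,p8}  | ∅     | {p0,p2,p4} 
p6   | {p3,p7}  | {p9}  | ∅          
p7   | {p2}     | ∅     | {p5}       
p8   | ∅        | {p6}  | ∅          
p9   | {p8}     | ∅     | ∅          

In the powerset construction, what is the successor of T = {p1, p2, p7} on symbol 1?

{p1, p2, p3, p5, p7, p8}

p7 on 1 → {p5}.
No 1-transition from p1, p2.
Union after reading 1: {p5}.
Now take the λ-closure:
From p5 via λ: add p3, p8.
From p3 via λ: add p7.
From p7 via λ: add p2.
From p2 via λ: add p1.
No new states can be added; the closed set is {p1, p2, p3, p5, p7, p8}.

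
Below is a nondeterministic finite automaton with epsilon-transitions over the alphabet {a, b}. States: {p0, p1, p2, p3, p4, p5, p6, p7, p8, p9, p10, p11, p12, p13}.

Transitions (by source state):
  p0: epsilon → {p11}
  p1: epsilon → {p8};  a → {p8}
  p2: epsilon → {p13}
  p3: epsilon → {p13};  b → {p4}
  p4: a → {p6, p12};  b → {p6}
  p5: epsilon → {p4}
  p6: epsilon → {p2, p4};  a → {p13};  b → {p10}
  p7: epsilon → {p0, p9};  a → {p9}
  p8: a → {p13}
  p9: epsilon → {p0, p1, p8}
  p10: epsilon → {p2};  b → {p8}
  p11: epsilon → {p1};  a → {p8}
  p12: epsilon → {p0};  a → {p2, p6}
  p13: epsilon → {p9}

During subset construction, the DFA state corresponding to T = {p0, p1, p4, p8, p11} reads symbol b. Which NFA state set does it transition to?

p4 on b → {p6}.
No b-transition from p0, p1, p8, p11.
Union after reading b: {p6}.
Now take the epsilon-closure:
From p6 via epsilon: add p2, p4.
From p2 via epsilon: add p13.
From p13 via epsilon: add p9.
From p9 via epsilon: add p0, p1, p8.
From p0 via epsilon: add p11.
No new states can be added; the closed set is {p0, p1, p2, p4, p6, p8, p9, p11, p13}.

{p0, p1, p2, p4, p6, p8, p9, p11, p13}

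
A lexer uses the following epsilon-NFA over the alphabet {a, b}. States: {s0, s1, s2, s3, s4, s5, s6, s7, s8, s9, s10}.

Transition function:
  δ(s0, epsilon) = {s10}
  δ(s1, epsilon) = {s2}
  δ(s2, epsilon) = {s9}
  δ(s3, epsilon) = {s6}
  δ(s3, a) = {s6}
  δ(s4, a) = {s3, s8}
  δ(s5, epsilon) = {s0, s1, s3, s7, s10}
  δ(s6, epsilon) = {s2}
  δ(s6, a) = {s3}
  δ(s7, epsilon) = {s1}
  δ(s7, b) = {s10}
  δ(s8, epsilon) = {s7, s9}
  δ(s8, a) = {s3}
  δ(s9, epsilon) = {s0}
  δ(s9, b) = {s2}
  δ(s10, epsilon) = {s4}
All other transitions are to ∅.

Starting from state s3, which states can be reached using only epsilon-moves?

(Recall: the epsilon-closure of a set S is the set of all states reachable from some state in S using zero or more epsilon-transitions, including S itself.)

Start with {s3}.
From s3 via epsilon: add s6.
From s6 via epsilon: add s2.
From s2 via epsilon: add s9.
From s9 via epsilon: add s0.
From s0 via epsilon: add s10.
From s10 via epsilon: add s4.
No new states can be added; the closed set is {s0, s2, s3, s4, s6, s9, s10}.

{s0, s2, s3, s4, s6, s9, s10}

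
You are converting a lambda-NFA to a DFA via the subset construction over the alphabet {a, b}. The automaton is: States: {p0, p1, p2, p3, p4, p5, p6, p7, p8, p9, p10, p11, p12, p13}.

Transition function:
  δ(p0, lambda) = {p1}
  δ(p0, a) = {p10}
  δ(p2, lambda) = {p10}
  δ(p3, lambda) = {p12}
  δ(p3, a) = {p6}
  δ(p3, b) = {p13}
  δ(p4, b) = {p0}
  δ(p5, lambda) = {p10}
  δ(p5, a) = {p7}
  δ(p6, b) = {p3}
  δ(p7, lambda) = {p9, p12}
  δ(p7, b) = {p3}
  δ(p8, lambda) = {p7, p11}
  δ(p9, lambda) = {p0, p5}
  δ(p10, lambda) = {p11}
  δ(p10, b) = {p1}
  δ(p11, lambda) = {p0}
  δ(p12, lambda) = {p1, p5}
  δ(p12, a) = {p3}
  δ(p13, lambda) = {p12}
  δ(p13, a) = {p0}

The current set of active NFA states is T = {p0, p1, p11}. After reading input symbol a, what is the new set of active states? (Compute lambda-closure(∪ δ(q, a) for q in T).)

{p0, p1, p10, p11}

p0 on a → {p10}.
No a-transition from p1, p11.
Union after reading a: {p10}.
Now take the lambda-closure:
From p10 via lambda: add p11.
From p11 via lambda: add p0.
From p0 via lambda: add p1.
No new states can be added; the closed set is {p0, p1, p10, p11}.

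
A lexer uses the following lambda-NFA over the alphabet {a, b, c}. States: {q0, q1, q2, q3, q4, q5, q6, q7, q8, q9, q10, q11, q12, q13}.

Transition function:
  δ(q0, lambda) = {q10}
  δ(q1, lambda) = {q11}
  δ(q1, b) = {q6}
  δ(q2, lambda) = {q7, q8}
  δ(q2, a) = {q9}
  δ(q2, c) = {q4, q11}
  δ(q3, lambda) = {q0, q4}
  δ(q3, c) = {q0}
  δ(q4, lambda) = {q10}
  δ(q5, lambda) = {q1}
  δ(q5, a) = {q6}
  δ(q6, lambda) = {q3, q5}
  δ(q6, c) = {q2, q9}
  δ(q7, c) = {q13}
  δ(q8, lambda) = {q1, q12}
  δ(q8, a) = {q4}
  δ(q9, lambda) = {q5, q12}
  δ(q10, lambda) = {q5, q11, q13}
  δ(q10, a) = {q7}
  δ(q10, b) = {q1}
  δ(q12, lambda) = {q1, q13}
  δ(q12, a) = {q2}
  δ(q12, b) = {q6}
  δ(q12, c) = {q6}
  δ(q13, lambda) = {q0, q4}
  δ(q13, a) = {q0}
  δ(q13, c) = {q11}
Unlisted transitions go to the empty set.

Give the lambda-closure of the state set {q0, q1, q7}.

Start with {q0, q1, q7}.
From q0 via lambda: add q10.
From q1 via lambda: add q11.
From q10 via lambda: add q5, q13.
From q13 via lambda: add q4.
No new states can be added; the closed set is {q0, q1, q4, q5, q7, q10, q11, q13}.

{q0, q1, q4, q5, q7, q10, q11, q13}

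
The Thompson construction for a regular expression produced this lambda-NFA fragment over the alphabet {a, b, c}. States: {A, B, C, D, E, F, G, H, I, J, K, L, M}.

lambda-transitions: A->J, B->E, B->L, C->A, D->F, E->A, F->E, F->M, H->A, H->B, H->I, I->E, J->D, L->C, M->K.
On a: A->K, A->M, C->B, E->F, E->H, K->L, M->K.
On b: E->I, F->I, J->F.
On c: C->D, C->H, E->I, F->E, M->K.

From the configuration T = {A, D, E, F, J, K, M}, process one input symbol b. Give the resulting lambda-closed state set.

E on b → {I}.
F on b → {I}.
J on b → {F}.
No b-transition from A, D, K, M.
Union after reading b: {F, I}.
Now take the lambda-closure:
From F via lambda: add E, M.
From E via lambda: add A.
From M via lambda: add K.
From A via lambda: add J.
From J via lambda: add D.
No new states can be added; the closed set is {A, D, E, F, I, J, K, M}.

{A, D, E, F, I, J, K, M}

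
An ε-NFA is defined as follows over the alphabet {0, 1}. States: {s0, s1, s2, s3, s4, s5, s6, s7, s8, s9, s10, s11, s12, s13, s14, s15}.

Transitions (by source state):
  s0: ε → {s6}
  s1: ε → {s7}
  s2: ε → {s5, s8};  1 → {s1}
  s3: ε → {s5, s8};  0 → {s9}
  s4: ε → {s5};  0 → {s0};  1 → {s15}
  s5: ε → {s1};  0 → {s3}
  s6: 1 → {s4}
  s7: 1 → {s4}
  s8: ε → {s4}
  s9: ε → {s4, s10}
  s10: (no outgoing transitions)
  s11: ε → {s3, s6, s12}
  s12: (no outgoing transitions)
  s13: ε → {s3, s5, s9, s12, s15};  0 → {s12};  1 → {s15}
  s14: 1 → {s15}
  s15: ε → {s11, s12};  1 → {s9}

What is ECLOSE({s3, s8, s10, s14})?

Start with {s3, s8, s10, s14}.
From s3 via ε: add s5.
From s8 via ε: add s4.
From s5 via ε: add s1.
From s1 via ε: add s7.
No new states can be added; the closed set is {s1, s3, s4, s5, s7, s8, s10, s14}.

{s1, s3, s4, s5, s7, s8, s10, s14}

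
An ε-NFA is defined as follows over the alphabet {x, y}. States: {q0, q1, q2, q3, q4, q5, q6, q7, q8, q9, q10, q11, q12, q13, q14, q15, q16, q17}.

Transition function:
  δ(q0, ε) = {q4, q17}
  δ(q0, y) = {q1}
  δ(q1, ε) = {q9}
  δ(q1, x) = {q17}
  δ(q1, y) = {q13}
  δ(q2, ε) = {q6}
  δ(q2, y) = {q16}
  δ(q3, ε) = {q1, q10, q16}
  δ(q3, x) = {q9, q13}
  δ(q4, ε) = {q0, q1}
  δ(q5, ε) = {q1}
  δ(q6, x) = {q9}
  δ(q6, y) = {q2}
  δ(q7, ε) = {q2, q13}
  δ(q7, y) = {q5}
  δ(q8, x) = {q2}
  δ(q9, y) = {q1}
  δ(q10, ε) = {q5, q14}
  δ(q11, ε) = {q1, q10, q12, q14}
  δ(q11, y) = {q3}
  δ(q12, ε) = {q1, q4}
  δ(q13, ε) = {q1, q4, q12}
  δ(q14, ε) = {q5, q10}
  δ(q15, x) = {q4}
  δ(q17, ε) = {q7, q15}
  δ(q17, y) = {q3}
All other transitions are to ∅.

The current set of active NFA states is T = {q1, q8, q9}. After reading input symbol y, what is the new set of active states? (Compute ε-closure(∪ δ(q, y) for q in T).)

{q0, q1, q2, q4, q6, q7, q9, q12, q13, q15, q17}

q1 on y → {q13}.
q9 on y → {q1}.
No y-transition from q8.
Union after reading y: {q1, q13}.
Now take the ε-closure:
From q1 via ε: add q9.
From q13 via ε: add q4, q12.
From q4 via ε: add q0.
From q0 via ε: add q17.
From q17 via ε: add q7, q15.
From q7 via ε: add q2.
From q2 via ε: add q6.
No new states can be added; the closed set is {q0, q1, q2, q4, q6, q7, q9, q12, q13, q15, q17}.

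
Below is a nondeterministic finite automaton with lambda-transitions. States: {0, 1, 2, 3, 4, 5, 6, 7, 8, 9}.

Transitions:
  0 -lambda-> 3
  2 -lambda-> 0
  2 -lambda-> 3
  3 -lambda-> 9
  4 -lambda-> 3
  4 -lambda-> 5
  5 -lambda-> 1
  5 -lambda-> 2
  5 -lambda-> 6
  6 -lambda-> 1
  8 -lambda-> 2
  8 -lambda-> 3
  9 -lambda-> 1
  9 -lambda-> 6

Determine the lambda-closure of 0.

{0, 1, 3, 6, 9}

Start with {0}.
From 0 via lambda: add 3.
From 3 via lambda: add 9.
From 9 via lambda: add 1, 6.
No new states can be added; the closed set is {0, 1, 3, 6, 9}.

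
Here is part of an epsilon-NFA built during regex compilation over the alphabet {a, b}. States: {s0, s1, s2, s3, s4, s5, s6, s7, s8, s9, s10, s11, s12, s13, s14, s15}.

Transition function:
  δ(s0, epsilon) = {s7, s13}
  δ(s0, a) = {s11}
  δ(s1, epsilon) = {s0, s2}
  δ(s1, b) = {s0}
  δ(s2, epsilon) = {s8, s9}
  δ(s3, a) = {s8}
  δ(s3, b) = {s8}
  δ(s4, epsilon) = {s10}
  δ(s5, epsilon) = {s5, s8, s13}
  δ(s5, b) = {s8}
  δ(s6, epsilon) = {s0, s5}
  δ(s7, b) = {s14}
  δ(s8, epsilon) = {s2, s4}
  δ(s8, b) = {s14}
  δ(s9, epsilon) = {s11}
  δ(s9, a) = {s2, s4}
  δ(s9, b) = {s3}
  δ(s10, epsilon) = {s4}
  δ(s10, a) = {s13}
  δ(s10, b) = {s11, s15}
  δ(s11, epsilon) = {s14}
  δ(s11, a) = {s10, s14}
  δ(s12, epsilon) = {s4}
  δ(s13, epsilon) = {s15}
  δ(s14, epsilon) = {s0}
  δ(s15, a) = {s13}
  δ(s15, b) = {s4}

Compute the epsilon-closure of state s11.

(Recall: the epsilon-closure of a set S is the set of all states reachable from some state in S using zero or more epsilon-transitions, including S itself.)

Start with {s11}.
From s11 via epsilon: add s14.
From s14 via epsilon: add s0.
From s0 via epsilon: add s7, s13.
From s13 via epsilon: add s15.
No new states can be added; the closed set is {s0, s7, s11, s13, s14, s15}.

{s0, s7, s11, s13, s14, s15}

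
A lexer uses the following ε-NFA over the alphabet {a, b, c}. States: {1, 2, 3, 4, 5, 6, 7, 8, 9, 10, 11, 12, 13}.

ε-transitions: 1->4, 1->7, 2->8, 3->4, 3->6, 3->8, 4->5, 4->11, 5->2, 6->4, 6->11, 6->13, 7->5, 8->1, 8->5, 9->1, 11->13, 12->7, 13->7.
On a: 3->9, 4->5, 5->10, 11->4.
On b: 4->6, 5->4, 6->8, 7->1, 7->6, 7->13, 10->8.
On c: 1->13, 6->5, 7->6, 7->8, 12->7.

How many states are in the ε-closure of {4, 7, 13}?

Start with {4, 7, 13}.
From 4 via ε: add 5, 11.
From 5 via ε: add 2.
From 2 via ε: add 8.
From 8 via ε: add 1.
ε-closure = {1, 2, 4, 5, 7, 8, 11, 13}, which has 8 states.

8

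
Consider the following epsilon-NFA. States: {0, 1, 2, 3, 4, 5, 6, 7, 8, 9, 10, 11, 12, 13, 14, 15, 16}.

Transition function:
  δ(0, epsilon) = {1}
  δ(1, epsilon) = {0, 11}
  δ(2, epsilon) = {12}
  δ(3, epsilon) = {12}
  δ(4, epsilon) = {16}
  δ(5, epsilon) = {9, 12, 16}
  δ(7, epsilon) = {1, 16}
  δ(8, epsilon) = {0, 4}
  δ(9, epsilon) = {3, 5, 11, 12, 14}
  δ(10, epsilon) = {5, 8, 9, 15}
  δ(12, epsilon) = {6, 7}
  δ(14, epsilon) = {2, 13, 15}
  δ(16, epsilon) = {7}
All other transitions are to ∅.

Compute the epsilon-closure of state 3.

{0, 1, 3, 6, 7, 11, 12, 16}

Start with {3}.
From 3 via epsilon: add 12.
From 12 via epsilon: add 6, 7.
From 7 via epsilon: add 1, 16.
From 1 via epsilon: add 0, 11.
No new states can be added; the closed set is {0, 1, 3, 6, 7, 11, 12, 16}.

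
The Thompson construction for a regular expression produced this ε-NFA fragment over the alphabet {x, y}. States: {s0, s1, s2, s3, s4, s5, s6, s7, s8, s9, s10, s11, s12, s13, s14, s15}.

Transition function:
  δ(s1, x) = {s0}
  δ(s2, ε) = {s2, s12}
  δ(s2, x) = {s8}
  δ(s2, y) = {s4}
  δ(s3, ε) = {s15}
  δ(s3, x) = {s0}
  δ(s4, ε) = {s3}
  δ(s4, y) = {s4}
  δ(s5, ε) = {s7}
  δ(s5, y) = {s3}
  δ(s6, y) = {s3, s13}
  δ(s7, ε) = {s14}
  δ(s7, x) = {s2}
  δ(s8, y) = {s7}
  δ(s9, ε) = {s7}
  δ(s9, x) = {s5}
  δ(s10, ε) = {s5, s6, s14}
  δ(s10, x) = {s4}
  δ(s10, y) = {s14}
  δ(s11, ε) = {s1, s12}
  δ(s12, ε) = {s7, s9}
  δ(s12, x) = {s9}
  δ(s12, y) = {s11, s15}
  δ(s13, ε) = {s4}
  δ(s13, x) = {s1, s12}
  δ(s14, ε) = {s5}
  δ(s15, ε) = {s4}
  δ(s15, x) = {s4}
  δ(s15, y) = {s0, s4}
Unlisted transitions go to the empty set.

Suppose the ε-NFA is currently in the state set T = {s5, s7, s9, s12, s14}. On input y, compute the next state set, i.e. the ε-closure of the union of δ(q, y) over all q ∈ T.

s5 on y → {s3}.
s12 on y → {s11, s15}.
No y-transition from s7, s9, s14.
Union after reading y: {s3, s11, s15}.
Now take the ε-closure:
From s11 via ε: add s1, s12.
From s15 via ε: add s4.
From s12 via ε: add s7, s9.
From s7 via ε: add s14.
From s14 via ε: add s5.
No new states can be added; the closed set is {s1, s3, s4, s5, s7, s9, s11, s12, s14, s15}.

{s1, s3, s4, s5, s7, s9, s11, s12, s14, s15}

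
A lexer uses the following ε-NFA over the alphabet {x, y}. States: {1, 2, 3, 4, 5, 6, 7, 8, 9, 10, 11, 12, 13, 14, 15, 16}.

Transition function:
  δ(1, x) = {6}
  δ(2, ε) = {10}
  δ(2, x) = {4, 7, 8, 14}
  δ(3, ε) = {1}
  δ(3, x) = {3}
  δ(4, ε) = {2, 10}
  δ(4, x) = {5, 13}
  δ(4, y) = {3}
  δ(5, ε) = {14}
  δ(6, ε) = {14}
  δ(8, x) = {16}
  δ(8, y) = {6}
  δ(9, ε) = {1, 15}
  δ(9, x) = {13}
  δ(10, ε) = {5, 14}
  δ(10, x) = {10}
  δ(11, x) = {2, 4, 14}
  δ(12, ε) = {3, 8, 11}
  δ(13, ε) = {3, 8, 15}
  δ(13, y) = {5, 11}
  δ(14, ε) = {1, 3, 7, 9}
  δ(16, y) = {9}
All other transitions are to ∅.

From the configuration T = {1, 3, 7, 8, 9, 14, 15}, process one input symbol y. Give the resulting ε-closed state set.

{1, 3, 6, 7, 9, 14, 15}

8 on y → {6}.
No y-transition from 1, 3, 7, 9, 14, 15.
Union after reading y: {6}.
Now take the ε-closure:
From 6 via ε: add 14.
From 14 via ε: add 1, 3, 7, 9.
From 9 via ε: add 15.
No new states can be added; the closed set is {1, 3, 6, 7, 9, 14, 15}.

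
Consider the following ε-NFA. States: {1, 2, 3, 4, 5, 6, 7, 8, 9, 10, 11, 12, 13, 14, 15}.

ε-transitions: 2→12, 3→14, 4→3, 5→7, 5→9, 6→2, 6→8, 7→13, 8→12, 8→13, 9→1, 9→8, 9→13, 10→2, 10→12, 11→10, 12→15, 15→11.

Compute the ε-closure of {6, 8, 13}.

{2, 6, 8, 10, 11, 12, 13, 15}

Start with {6, 8, 13}.
From 6 via ε: add 2.
From 8 via ε: add 12.
From 12 via ε: add 15.
From 15 via ε: add 11.
From 11 via ε: add 10.
No new states can be added; the closed set is {2, 6, 8, 10, 11, 12, 13, 15}.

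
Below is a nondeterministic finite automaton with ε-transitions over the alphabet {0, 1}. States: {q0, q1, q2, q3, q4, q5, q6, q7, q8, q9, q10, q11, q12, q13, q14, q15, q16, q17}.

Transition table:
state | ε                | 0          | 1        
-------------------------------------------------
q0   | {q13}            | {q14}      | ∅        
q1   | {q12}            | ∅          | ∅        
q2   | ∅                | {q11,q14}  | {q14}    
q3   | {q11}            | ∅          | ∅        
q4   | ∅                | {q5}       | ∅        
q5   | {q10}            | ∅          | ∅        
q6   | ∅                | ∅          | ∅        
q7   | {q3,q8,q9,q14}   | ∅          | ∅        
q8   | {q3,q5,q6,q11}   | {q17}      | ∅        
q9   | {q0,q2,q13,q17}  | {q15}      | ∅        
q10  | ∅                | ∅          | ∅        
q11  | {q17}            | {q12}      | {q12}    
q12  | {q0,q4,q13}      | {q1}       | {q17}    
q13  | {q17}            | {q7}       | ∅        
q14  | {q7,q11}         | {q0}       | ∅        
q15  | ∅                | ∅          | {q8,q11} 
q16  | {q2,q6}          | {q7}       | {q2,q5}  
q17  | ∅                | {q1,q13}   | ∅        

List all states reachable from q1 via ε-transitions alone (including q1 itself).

{q0, q1, q4, q12, q13, q17}

Start with {q1}.
From q1 via ε: add q12.
From q12 via ε: add q0, q4, q13.
From q13 via ε: add q17.
No new states can be added; the closed set is {q0, q1, q4, q12, q13, q17}.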